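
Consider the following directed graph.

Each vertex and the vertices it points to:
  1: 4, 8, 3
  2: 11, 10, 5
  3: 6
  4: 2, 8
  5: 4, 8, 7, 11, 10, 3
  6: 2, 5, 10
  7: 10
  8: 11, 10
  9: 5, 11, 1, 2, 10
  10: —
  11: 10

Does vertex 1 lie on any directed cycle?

No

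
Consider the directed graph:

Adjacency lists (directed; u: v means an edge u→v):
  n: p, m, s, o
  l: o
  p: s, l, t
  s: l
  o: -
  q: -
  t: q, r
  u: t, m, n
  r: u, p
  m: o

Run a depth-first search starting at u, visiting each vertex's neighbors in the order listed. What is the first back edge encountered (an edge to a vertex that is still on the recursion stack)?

r->u

DFS from u (visiting each vertex's neighbors in the order listed); mark gray on enter, black on exit:
u gray
  t gray
    q gray
    q black
    r gray
      r→u: u is gray → back edge
First back edge: r → u.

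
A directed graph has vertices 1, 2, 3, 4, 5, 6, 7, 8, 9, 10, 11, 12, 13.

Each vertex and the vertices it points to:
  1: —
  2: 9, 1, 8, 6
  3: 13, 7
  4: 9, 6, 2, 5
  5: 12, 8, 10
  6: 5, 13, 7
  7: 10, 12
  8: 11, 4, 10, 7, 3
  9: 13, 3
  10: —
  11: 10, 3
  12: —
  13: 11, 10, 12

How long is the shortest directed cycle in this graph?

For each vertex v, BFS finds the shortest path from v back to v.
The shortest such closed walk is 2 → 8 → 4 → 2, length 3.

3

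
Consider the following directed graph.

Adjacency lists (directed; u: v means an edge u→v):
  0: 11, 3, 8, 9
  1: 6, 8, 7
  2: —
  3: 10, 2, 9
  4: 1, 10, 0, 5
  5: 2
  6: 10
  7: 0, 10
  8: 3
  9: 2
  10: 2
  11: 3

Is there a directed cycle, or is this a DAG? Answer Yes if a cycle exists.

DFS with white/gray/black marking, starting from 6:
6 gray
  10 gray
    2 gray
    2 black
  10 black
6 black
0 gray
  11 gray
    3 gray
      3→10: 10 black — skip
      3→2: 2 black — skip
      9 gray
        9→2: 2 black — skip
      9 black
    3 black
  11 black
  0→3: 3 black — skip
  8 gray
    8→3: 3 black — skip
  8 black
  0→9: 9 black — skip
0 black
1 gray
  1→6: 6 black — skip
  1→8: 8 black — skip
  7 gray
    7→0: 0 black — skip
    7→10: 10 black — skip
  7 black
1 black
4 gray
  4→1: 1 black — skip
  4→10: 10 black — skip
  4→0: 0 black — skip
  5 gray
    5→2: 2 black — skip
  5 black
4 black
Every edge goes to a white or black vertex — no back edge, so the graph is acyclic.

No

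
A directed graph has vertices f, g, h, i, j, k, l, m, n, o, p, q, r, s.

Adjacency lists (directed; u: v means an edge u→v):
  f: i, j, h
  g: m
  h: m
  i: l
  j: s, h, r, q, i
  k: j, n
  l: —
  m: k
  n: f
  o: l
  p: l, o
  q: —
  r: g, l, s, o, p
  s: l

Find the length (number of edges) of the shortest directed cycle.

4

For each vertex v, BFS finds the shortest path from v back to v.
The shortest such closed walk is k → j → h → m → k, length 4.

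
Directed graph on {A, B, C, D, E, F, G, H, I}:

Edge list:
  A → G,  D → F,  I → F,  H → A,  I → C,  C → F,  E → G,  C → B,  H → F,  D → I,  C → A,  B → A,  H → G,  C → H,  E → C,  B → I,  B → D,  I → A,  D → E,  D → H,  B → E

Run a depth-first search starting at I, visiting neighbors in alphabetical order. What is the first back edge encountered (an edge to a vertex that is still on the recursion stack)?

E->C

DFS from I (visiting neighbors in alphabetical order); mark gray on enter, black on exit:
I gray
  A gray
    G gray
    G black
  A black
  C gray
    C→A: A black — skip
    B gray
      B→A: A black — skip
      D gray
        E gray
          E→C: C is gray → back edge
First back edge: E → C.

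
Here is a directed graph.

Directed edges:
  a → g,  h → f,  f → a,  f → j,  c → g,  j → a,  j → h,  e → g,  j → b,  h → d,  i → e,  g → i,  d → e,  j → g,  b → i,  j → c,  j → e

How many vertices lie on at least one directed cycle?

6

A vertex is on a directed cycle iff it belongs to a strongly connected component of size ≥ 2 (or has a self-loop).
The vertices on cycles are {e, f, g, h, i, j} — 6 in total.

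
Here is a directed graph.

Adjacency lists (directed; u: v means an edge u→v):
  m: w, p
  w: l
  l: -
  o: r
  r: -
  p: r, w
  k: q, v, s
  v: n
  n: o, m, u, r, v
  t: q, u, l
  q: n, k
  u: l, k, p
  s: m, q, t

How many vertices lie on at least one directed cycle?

7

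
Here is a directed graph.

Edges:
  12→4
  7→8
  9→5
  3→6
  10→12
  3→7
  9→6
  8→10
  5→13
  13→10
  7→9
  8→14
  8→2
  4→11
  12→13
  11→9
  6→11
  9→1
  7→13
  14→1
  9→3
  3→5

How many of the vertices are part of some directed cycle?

A vertex is on a directed cycle iff it belongs to a strongly connected component of size ≥ 2 (or has a self-loop).
The vertices on cycles are {3, 4, 5, 6, 7, 8, 9, 10, 11, 12, 13} — 11 in total.

11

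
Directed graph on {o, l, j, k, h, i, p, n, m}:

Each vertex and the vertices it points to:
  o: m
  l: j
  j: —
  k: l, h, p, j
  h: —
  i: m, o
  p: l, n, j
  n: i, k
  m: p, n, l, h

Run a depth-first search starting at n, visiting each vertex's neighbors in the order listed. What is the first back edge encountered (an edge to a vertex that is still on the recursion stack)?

DFS from n (visiting each vertex's neighbors in the order listed); mark gray on enter, black on exit:
n gray
  i gray
    m gray
      p gray
        l gray
          j gray
          j black
        l black
        p→n: n is gray → back edge
First back edge: p → n.

p->n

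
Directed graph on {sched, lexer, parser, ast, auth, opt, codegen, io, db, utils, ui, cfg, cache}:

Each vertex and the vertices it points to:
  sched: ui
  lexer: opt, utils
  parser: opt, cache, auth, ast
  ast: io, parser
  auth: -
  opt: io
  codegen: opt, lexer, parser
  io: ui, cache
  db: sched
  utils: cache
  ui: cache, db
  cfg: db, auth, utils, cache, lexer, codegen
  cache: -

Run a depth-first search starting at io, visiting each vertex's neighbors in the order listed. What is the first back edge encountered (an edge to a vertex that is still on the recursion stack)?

DFS from io (visiting each vertex's neighbors in the order listed); mark gray on enter, black on exit:
io gray
  ui gray
    cache gray
    cache black
    db gray
      sched gray
        sched→ui: ui is gray → back edge
First back edge: sched → ui.

sched→ui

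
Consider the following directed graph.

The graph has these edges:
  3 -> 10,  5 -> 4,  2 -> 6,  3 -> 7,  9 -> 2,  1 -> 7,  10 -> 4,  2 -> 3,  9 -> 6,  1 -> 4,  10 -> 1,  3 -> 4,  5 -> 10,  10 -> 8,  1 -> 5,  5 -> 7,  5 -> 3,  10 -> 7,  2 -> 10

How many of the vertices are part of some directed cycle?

4

A vertex is on a directed cycle iff it belongs to a strongly connected component of size ≥ 2 (or has a self-loop).
The vertices on cycles are {1, 3, 5, 10} — 4 in total.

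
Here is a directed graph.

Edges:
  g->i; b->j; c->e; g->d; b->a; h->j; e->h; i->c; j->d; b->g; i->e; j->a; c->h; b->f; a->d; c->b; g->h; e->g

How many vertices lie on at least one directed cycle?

5

A vertex is on a directed cycle iff it belongs to a strongly connected component of size ≥ 2 (or has a self-loop).
The vertices on cycles are {b, c, e, g, i} — 5 in total.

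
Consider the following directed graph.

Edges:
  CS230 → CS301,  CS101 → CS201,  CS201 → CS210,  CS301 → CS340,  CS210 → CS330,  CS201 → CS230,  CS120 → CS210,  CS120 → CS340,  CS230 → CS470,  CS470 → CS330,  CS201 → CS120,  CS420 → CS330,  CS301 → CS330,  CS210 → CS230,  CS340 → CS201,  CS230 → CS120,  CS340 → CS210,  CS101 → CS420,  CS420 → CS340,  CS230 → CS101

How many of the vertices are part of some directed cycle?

8

A vertex is on a directed cycle iff it belongs to a strongly connected component of size ≥ 2 (or has a self-loop).
The vertices on cycles are {CS101, CS120, CS201, CS210, CS230, CS301, CS340, CS420} — 8 in total.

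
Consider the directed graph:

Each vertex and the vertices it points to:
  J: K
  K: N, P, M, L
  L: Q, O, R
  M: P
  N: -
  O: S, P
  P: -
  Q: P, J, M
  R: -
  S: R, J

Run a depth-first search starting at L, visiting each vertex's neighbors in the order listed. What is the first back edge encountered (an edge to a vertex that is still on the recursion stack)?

DFS from L (visiting each vertex's neighbors in the order listed); mark gray on enter, black on exit:
L gray
  Q gray
    P gray
    P black
    J gray
      K gray
        N gray
        N black
        K→P: P black — skip
        M gray
          M→P: P black — skip
        M black
        K→L: L is gray → back edge
First back edge: K → L.

K→L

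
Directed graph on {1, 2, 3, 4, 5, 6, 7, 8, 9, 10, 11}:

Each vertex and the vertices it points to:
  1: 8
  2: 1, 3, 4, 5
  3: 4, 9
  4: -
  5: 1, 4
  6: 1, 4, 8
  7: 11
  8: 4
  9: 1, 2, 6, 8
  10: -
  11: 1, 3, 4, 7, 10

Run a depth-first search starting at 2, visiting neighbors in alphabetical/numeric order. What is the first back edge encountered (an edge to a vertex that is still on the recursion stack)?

9→2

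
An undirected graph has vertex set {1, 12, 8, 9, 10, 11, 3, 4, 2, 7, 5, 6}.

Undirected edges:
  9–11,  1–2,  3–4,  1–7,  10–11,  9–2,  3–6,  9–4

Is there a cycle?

DFS, tracking each vertex's parent; an edge to a visited non-parent vertex closes a cycle.
Start from 8:
visit 8 (parent –)
visit 1 (parent –)
  visit 2 (parent 1)
    2–1: parent, skip
    visit 9 (parent 2)
      9–2: parent, skip
      visit 4 (parent 9)
        visit 3 (parent 4)
          visit 6 (parent 3)
            6–3: parent, skip
          3–4: parent, skip
        4–9: parent, skip
      visit 11 (parent 9)
        11–9: parent, skip
        visit 10 (parent 11)
          10–11: parent, skip
  visit 7 (parent 1)
    7–1: parent, skip
visit 12 (parent –)
visit 5 (parent –)
No non-parent visited neighbor found — the graph is a forest.

No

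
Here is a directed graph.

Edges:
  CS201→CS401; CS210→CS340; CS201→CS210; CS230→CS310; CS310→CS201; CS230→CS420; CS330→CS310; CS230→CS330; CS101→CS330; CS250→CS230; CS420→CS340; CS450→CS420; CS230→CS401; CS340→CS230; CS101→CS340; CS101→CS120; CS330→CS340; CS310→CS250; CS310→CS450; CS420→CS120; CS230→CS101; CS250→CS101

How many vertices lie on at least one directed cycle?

10

A vertex is on a directed cycle iff it belongs to a strongly connected component of size ≥ 2 (or has a self-loop).
The vertices on cycles are {CS101, CS201, CS210, CS230, CS250, CS310, CS330, CS340, CS420, CS450} — 10 in total.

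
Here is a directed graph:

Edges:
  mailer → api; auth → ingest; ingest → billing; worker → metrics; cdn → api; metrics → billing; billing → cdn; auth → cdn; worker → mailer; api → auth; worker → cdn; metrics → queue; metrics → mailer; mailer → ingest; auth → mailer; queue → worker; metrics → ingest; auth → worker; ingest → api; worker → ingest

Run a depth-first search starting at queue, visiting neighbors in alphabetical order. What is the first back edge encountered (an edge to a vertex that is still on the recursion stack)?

auth->cdn

DFS from queue (visiting neighbors in alphabetical order); mark gray on enter, black on exit:
queue gray
  worker gray
    cdn gray
      api gray
        auth gray
          auth→cdn: cdn is gray → back edge
First back edge: auth → cdn.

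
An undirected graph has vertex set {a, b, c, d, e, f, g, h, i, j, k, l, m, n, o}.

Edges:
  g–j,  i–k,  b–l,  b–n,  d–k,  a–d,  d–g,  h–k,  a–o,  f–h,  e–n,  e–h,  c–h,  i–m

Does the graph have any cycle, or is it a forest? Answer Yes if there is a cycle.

No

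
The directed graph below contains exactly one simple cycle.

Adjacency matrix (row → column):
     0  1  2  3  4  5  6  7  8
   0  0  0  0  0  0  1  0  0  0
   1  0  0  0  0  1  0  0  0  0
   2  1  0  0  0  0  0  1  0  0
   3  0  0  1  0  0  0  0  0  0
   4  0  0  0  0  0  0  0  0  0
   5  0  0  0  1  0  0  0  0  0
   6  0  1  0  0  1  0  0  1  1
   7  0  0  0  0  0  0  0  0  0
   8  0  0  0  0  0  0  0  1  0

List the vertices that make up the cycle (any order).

0, 2, 3, 5

DFS with gray/black marking from 2:
2 gray
  0 gray
    5 gray
      3 gray
        3→2: 2 is gray → back edge
Back edge closes the cycle 2 → 0 → 5 → 3 → 2; its vertices are {0, 2, 3, 5}.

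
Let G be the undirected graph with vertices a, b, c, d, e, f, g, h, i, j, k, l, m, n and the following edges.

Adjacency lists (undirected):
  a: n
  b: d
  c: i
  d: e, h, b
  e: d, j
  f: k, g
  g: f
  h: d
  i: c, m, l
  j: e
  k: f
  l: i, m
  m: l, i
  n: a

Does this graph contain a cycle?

Yes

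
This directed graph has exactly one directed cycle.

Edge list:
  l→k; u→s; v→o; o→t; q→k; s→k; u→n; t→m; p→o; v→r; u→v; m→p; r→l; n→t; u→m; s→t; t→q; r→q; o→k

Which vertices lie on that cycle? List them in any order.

m, o, p, t

DFS with gray/black marking from m:
m gray
  p gray
    o gray
      t gray
        q gray
          k gray
          k black
        q black
        t→m: m is gray → back edge
Back edge closes the cycle m → p → o → t → m; its vertices are {m, o, p, t}.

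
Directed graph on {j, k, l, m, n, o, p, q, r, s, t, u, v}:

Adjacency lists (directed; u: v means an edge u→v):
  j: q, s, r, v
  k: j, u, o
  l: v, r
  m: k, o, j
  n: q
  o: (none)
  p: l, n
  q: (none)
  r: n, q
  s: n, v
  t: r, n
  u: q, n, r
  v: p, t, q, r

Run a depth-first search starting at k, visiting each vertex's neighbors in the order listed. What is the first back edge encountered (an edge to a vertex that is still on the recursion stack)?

l→v

DFS from k (visiting each vertex's neighbors in the order listed); mark gray on enter, black on exit:
k gray
  j gray
    q gray
    q black
    s gray
      n gray
        n→q: q black — skip
      n black
      v gray
        p gray
          l gray
            l→v: v is gray → back edge
First back edge: l → v.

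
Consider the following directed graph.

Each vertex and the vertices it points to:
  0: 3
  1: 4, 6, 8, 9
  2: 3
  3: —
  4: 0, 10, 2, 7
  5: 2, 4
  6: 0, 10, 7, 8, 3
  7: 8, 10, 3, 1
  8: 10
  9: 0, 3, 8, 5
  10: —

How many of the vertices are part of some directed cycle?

6

A vertex is on a directed cycle iff it belongs to a strongly connected component of size ≥ 2 (or has a self-loop).
The vertices on cycles are {1, 4, 5, 6, 7, 9} — 6 in total.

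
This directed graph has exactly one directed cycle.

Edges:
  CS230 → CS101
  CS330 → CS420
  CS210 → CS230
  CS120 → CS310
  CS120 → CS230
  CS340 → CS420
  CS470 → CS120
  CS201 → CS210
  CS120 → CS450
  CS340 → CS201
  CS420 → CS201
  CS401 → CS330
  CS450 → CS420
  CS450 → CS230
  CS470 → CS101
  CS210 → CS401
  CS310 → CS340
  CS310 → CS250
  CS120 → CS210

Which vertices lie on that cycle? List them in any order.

DFS with gray/black marking from CS210:
CS210 gray
  CS401 gray
    CS330 gray
      CS420 gray
        CS201 gray
          CS201→CS210: CS210 is gray → back edge
Back edge closes the cycle CS210 → CS401 → CS330 → CS420 → CS201 → CS210; its vertices are {CS201, CS210, CS330, CS401, CS420}.

CS201, CS210, CS330, CS401, CS420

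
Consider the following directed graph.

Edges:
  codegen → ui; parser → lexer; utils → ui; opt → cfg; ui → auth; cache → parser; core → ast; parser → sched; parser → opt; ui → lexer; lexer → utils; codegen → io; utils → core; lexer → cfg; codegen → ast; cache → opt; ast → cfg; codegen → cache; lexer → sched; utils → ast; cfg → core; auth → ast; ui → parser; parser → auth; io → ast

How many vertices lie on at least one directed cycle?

7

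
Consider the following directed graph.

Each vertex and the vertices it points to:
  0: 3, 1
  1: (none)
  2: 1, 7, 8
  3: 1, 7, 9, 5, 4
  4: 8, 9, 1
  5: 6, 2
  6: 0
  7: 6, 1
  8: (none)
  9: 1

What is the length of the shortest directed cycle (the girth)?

4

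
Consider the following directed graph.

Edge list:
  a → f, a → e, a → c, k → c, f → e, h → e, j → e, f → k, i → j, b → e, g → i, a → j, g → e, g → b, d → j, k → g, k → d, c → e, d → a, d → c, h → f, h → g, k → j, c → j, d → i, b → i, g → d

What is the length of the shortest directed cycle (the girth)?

4

For each vertex v, BFS finds the shortest path from v back to v.
The shortest such closed walk is f → k → d → a → f, length 4.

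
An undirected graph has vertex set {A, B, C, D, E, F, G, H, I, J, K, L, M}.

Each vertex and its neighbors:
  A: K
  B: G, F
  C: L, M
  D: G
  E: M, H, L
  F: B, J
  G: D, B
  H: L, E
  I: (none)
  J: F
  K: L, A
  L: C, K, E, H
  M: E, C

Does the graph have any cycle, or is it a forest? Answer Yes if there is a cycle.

DFS, tracking each vertex's parent; an edge to a visited non-parent vertex closes a cycle.
Start from B:
visit B (parent –)
  visit G (parent B)
    visit D (parent G)
      D–G: parent, skip
    G–B: parent, skip
  visit F (parent B)
    F–B: parent, skip
    visit J (parent F)
      J–F: parent, skip
visit A (parent –)
  visit K (parent A)
    visit L (parent K)
      visit C (parent L)
        C–L: parent, skip
        visit M (parent C)
          visit E (parent M)
            E–M: parent, skip
            visit H (parent E)
              H–L: L visited and ≠ parent → cycle
Cycle: L – C – M – E – H – L.

Yes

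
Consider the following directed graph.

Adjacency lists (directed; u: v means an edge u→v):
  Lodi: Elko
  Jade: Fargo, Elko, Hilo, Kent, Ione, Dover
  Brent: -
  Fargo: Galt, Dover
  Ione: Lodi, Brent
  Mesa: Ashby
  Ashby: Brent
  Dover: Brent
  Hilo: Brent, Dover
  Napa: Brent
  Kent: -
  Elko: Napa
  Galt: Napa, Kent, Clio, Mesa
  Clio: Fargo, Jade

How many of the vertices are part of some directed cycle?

A vertex is on a directed cycle iff it belongs to a strongly connected component of size ≥ 2 (or has a self-loop).
The vertices on cycles are {Clio, Galt, Jade, Fargo} — 4 in total.

4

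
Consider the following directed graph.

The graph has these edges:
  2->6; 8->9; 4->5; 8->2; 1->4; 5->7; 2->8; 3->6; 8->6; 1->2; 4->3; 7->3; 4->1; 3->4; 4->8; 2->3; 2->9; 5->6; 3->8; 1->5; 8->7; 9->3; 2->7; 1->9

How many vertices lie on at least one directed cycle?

8

A vertex is on a directed cycle iff it belongs to a strongly connected component of size ≥ 2 (or has a self-loop).
The vertices on cycles are {1, 2, 3, 4, 5, 7, 8, 9} — 8 in total.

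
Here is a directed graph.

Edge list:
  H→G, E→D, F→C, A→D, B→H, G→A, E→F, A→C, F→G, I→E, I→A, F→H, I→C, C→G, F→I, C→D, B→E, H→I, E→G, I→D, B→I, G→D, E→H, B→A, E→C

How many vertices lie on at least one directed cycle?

7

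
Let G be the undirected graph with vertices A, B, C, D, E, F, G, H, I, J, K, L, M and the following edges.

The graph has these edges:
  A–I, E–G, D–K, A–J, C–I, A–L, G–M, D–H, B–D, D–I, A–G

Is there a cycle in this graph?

DFS, tracking each vertex's parent; an edge to a visited non-parent vertex closes a cycle.
Start from C:
visit C (parent –)
  visit I (parent C)
    I–C: parent, skip
    visit D (parent I)
      visit K (parent D)
        K–D: parent, skip
      visit H (parent D)
        H–D: parent, skip
      D–I: parent, skip
      visit B (parent D)
        B–D: parent, skip
    visit A (parent I)
      visit J (parent A)
        J–A: parent, skip
      A–I: parent, skip
      visit L (parent A)
        L–A: parent, skip
      visit G (parent A)
        G–A: parent, skip
        visit E (parent G)
          E–G: parent, skip
        visit M (parent G)
          M–G: parent, skip
visit F (parent –)
No non-parent visited neighbor found — the graph is a forest.

No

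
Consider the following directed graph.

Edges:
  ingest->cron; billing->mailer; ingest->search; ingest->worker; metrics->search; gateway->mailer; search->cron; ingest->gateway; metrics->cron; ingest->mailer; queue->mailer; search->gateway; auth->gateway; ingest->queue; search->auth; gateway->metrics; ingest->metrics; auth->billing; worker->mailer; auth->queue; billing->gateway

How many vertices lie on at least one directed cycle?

5

A vertex is on a directed cycle iff it belongs to a strongly connected component of size ≥ 2 (or has a self-loop).
The vertices on cycles are {auth, search, billing, gateway, metrics} — 5 in total.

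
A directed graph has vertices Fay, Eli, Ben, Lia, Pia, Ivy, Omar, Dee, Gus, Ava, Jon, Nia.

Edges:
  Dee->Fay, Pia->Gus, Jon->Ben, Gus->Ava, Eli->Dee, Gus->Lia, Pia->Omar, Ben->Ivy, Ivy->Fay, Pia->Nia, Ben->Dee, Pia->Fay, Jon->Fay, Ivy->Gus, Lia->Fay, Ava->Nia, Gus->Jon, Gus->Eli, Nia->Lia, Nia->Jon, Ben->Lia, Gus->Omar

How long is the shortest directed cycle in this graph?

For each vertex v, BFS finds the shortest path from v back to v.
The shortest such closed walk is Gus → Jon → Ben → Ivy → Gus, length 4.

4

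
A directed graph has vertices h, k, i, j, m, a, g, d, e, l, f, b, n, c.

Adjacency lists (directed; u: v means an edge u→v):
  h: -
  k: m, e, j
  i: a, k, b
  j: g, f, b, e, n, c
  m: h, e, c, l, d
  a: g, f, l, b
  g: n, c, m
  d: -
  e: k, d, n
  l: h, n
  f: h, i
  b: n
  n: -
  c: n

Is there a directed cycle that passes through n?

n lies on a cycle iff there is a path from n back to itself.
Exploring from n, it never reaches itself; equivalently, its strongly connected component is a singleton.

No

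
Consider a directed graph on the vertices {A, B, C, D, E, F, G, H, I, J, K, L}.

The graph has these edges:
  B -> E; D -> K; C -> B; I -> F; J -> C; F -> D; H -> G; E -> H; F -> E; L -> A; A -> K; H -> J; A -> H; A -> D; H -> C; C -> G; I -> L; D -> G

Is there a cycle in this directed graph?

Yes

DFS with white/gray/black marking, starting from J:
J gray
  C gray
    B gray
      E gray
        H gray
          H→J: J is gray → back edge
Back edge found, so a cycle exists: J → C → B → E → H → J.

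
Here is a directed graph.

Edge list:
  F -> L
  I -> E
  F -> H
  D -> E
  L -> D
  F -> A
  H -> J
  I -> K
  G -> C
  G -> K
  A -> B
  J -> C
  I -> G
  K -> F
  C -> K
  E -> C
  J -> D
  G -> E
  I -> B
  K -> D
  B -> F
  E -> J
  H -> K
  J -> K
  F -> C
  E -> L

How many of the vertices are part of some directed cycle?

A vertex is on a directed cycle iff it belongs to a strongly connected component of size ≥ 2 (or has a self-loop).
The vertices on cycles are {A, B, C, D, E, F, H, J, K, L} — 10 in total.

10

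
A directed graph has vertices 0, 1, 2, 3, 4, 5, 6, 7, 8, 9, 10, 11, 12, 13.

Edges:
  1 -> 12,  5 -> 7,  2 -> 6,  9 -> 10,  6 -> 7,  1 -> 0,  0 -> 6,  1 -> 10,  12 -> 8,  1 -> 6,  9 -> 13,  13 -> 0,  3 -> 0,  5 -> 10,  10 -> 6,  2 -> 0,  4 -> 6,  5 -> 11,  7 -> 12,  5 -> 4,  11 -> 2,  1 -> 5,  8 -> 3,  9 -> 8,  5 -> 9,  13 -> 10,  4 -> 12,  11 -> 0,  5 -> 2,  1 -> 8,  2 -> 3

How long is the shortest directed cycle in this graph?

For each vertex v, BFS finds the shortest path from v back to v.
The shortest such closed walk is 12 → 8 → 3 → 0 → 6 → 7 → 12, length 6.

6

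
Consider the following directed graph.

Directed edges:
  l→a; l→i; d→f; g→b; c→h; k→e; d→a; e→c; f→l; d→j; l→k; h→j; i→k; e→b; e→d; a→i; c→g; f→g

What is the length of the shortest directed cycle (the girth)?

5

For each vertex v, BFS finds the shortest path from v back to v.
The shortest such closed walk is e → d → a → i → k → e, length 5.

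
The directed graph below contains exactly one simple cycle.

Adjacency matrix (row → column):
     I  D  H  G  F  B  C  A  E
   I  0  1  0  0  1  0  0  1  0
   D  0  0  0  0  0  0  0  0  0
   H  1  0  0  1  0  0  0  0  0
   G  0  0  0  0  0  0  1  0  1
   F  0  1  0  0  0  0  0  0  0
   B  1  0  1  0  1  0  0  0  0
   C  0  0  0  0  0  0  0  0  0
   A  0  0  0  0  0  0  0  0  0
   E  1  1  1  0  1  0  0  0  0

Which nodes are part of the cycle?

E, G, H

DFS with gray/black marking from H:
H gray
  I gray
    A gray
    A black
    D gray
    D black
    F gray
      F→D: D black — skip
    F black
  I black
  G gray
    E gray
      E→F: F black — skip
      E→D: D black — skip
      E→I: I black — skip
      E→H: H is gray → back edge
Back edge closes the cycle H → G → E → H; its vertices are {E, G, H}.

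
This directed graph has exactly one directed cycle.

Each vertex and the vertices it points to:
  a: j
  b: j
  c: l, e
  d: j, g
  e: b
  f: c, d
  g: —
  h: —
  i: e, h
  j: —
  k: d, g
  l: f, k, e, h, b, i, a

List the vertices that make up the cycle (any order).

c, f, l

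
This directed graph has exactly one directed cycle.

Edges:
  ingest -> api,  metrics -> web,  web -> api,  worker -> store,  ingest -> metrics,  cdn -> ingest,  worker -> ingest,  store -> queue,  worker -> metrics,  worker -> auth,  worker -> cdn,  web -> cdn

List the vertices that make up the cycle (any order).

DFS with gray/black marking from ingest:
ingest gray
  api gray
  api black
  metrics gray
    web gray
      cdn gray
        cdn→ingest: ingest is gray → back edge
Back edge closes the cycle ingest → metrics → web → cdn → ingest; its vertices are {cdn, web, ingest, metrics}.

cdn, web, ingest, metrics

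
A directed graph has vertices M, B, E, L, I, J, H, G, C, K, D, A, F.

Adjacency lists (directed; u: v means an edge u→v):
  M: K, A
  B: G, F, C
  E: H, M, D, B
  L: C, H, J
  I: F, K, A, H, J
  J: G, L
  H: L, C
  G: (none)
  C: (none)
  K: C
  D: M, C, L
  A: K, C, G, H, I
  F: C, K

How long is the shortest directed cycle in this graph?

2

For each vertex v, BFS finds the shortest path from v back to v.
The shortest such closed walk is L → H → L, length 2.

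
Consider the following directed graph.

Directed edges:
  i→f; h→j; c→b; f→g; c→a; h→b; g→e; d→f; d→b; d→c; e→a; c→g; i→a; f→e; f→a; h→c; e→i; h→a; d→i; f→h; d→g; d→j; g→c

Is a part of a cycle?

No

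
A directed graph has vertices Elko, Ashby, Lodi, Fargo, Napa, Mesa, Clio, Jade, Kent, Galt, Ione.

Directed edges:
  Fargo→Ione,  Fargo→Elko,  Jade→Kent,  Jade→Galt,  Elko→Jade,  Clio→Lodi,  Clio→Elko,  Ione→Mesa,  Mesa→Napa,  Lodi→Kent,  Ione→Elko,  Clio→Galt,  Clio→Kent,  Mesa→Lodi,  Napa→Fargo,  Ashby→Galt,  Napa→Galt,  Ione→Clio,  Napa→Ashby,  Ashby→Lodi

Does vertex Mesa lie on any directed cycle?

Mesa is on a cycle iff Mesa can reach itself via ≥1 edge.
Mesa → Napa → Fargo → Ione → Mesa — yes.

Yes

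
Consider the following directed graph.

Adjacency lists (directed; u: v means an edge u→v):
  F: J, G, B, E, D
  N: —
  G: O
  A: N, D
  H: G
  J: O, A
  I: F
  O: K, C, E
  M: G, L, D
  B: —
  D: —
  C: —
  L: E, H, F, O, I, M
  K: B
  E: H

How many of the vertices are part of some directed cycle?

6

A vertex is on a directed cycle iff it belongs to a strongly connected component of size ≥ 2 (or has a self-loop).
The vertices on cycles are {E, G, H, L, M, O} — 6 in total.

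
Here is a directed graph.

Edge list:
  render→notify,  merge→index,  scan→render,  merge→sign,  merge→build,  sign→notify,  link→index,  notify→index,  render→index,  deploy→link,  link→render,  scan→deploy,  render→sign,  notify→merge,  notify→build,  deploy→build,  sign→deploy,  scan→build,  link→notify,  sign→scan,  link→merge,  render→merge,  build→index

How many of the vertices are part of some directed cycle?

7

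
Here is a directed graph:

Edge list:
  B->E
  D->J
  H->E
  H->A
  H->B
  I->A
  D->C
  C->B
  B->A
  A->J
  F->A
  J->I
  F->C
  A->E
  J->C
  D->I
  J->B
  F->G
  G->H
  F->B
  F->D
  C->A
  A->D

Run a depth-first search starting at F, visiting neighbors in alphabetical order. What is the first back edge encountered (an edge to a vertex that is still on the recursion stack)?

DFS from F (visiting neighbors in alphabetical order); mark gray on enter, black on exit:
F gray
  A gray
    D gray
      C gray
        C→A: A is gray → back edge
First back edge: C → A.

C→A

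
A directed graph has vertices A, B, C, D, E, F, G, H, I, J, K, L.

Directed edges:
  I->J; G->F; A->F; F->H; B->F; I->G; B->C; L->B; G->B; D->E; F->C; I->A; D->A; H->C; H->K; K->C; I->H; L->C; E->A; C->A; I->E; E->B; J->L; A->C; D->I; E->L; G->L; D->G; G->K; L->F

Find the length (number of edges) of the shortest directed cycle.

For each vertex v, BFS finds the shortest path from v back to v.
The shortest such closed walk is A → C → A, length 2.

2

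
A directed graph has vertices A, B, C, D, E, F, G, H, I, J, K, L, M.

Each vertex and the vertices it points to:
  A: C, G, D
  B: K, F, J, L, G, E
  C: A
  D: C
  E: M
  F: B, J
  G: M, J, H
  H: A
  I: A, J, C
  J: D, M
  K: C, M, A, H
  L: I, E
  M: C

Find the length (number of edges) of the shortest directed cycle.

For each vertex v, BFS finds the shortest path from v back to v.
The shortest such closed walk is F → B → F, length 2.

2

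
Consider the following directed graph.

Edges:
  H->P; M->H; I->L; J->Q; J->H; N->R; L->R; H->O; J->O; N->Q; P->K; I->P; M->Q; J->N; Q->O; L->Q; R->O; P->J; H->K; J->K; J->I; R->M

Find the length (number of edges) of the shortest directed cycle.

3

For each vertex v, BFS finds the shortest path from v back to v.
The shortest such closed walk is J → I → P → J, length 3.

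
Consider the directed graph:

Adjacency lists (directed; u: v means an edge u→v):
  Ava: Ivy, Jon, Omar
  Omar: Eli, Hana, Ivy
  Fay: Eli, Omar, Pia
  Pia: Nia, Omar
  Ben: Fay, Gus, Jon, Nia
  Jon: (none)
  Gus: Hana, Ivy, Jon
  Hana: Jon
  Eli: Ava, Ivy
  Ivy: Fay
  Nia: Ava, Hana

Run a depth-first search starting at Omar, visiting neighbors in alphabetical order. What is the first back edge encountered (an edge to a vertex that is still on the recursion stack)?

Fay->Eli

DFS from Omar (visiting neighbors in alphabetical order); mark gray on enter, black on exit:
Omar gray
  Eli gray
    Ava gray
      Ivy gray
        Fay gray
          Fay→Eli: Eli is gray → back edge
First back edge: Fay → Eli.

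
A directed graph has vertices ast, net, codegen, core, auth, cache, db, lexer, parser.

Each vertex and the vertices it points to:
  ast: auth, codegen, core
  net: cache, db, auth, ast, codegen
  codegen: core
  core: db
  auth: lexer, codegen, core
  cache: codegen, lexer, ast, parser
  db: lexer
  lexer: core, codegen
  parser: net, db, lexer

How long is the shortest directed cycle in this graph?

For each vertex v, BFS finds the shortest path from v back to v.
The shortest such closed walk is cache → parser → net → cache, length 3.

3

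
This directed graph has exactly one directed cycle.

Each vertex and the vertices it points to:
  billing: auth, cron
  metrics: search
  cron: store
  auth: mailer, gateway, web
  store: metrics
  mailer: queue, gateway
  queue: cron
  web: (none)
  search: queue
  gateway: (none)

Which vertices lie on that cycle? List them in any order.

DFS with gray/black marking from cron:
cron gray
  store gray
    metrics gray
      search gray
        queue gray
          queue→cron: cron is gray → back edge
Back edge closes the cycle cron → store → metrics → search → queue → cron; its vertices are {cron, queue, store, search, metrics}.

cron, queue, store, search, metrics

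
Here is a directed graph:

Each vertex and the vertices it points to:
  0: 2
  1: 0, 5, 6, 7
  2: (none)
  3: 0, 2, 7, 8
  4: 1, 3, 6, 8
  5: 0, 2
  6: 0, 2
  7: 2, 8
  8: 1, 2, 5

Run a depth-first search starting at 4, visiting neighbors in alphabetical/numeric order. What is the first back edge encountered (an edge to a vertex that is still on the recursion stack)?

8→1

DFS from 4 (visiting neighbors in alphabetical/numeric order); mark gray on enter, black on exit:
4 gray
  1 gray
    0 gray
      2 gray
      2 black
    0 black
    5 gray
      5→0: 0 black — skip
      5→2: 2 black — skip
    5 black
    6 gray
      6→0: 0 black — skip
      6→2: 2 black — skip
    6 black
    7 gray
      7→2: 2 black — skip
      8 gray
        8→1: 1 is gray → back edge
First back edge: 8 → 1.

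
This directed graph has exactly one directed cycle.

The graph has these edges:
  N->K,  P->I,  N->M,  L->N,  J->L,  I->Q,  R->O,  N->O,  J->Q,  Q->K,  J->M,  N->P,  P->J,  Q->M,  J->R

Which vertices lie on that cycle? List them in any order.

J, L, N, P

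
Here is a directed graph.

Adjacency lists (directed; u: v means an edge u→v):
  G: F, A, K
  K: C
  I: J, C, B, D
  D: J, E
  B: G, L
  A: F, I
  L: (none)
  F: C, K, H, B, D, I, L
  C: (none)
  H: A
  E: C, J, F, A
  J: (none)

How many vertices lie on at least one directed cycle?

8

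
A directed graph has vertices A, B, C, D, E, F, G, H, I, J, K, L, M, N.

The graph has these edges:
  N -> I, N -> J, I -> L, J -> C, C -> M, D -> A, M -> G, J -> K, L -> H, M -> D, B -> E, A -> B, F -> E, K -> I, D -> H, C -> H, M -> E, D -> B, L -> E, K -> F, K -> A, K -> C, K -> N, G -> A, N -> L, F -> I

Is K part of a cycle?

K is on a cycle iff K can reach itself via ≥1 edge.
K → N → J → K — yes.

Yes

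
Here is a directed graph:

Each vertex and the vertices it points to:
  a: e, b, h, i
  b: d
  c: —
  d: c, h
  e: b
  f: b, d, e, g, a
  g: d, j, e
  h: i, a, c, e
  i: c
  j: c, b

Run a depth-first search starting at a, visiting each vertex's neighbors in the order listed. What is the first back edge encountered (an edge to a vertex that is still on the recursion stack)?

h->a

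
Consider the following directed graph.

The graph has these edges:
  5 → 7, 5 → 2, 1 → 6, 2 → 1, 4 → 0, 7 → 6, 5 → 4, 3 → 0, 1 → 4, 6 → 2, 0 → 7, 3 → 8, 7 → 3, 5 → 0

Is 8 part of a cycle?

8 lies on a cycle iff there is a path from 8 back to itself.
Exploring from 8, it never reaches itself; equivalently, its strongly connected component is a singleton.

No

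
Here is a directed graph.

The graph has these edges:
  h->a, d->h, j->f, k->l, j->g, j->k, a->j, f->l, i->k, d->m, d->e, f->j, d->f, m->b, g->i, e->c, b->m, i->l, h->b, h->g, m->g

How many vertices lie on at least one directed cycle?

A vertex is on a directed cycle iff it belongs to a strongly connected component of size ≥ 2 (or has a self-loop).
The vertices on cycles are {b, f, j, m} — 4 in total.

4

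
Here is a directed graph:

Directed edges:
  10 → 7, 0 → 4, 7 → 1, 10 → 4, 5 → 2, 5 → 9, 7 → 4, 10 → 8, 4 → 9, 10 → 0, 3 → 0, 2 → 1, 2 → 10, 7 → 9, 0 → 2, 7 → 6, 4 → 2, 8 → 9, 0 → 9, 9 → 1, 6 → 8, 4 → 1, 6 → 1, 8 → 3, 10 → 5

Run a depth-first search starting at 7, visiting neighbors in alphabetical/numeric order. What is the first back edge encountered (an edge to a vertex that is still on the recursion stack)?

DFS from 7 (visiting neighbors in alphabetical/numeric order); mark gray on enter, black on exit:
7 gray
  1 gray
  1 black
  4 gray
    4→1: 1 black — skip
    2 gray
      2→1: 1 black — skip
      10 gray
        0 gray
          0→2: 2 is gray → back edge
First back edge: 0 → 2.

0->2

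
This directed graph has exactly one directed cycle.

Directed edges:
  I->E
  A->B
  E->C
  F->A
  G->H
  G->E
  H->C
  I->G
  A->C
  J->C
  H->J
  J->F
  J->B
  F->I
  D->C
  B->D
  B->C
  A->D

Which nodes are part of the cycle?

DFS with gray/black marking from J:
J gray
  B gray
    C gray
    C black
    D gray
      D→C: C black — skip
    D black
  B black
  F gray
    A gray
      A→C: C black — skip
      A→B: B black — skip
      A→D: D black — skip
    A black
    I gray
      E gray
        E→C: C black — skip
      E black
      G gray
        H gray
          H→J: J is gray → back edge
Back edge closes the cycle J → F → I → G → H → J; its vertices are {F, G, H, I, J}.

F, G, H, I, J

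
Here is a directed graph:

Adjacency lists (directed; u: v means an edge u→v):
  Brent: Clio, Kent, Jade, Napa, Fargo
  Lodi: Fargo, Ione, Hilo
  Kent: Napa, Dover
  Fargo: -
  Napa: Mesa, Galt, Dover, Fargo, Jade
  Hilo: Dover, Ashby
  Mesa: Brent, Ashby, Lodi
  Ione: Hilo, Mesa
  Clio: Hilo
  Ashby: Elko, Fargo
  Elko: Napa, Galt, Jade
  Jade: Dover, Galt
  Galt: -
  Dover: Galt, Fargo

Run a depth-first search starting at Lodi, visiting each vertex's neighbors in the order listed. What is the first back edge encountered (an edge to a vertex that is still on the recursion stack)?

DFS from Lodi (visiting each vertex's neighbors in the order listed); mark gray on enter, black on exit:
Lodi gray
  Fargo gray
  Fargo black
  Ione gray
    Hilo gray
      Dover gray
        Galt gray
        Galt black
        Dover→Fargo: Fargo black — skip
      Dover black
      Ashby gray
        Elko gray
          Napa gray
            Mesa gray
              Brent gray
                Clio gray
                  Clio→Hilo: Hilo is gray → back edge
First back edge: Clio → Hilo.

Clio→Hilo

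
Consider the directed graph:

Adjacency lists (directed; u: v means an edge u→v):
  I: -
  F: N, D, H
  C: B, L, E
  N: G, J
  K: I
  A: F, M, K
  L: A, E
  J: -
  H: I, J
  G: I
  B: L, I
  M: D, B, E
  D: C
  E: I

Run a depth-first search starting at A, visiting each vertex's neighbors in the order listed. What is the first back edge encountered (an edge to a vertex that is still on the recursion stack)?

L->A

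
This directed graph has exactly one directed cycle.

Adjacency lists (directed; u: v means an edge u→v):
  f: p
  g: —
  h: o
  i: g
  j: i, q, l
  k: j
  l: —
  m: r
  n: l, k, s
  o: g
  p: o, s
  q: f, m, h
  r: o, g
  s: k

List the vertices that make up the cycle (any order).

f, j, k, p, q, s

DFS with gray/black marking from k:
k gray
  j gray
    i gray
      g gray
      g black
    i black
    q gray
      f gray
        p gray
          o gray
            o→g: g black — skip
          o black
          s gray
            s→k: k is gray → back edge
Back edge closes the cycle k → j → q → f → p → s → k; its vertices are {f, j, k, p, q, s}.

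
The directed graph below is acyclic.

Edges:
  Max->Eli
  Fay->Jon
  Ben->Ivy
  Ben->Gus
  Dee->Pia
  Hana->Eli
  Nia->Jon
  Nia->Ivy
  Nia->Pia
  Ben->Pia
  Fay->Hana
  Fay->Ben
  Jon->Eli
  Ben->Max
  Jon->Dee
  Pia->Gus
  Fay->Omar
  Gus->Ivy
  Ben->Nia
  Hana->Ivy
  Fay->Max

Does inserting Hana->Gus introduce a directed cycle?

Adding Hana→Gus creates a cycle iff Gus can already reach Hana.
Explore from Gus: no path reaches Hana. The graph stays acyclic.

No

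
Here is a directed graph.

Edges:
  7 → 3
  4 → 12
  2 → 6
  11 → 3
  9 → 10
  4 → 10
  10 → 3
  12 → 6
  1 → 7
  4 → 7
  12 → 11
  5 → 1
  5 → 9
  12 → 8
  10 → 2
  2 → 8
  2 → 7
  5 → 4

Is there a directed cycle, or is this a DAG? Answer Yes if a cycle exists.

DFS with white/gray/black marking, starting from 5:
5 gray
  4 gray
    10 gray
      3 gray
      3 black
      2 gray
        7 gray
          7→3: 3 black — skip
        7 black
        6 gray
        6 black
        8 gray
        8 black
      2 black
    10 black
    12 gray
      11 gray
        11→3: 3 black — skip
      11 black
      12→6: 6 black — skip
      12→8: 8 black — skip
    12 black
    4→7: 7 black — skip
  4 black
  9 gray
    9→10: 10 black — skip
  9 black
  1 gray
    1→7: 7 black — skip
  1 black
5 black
Every edge goes to a white or black vertex — no back edge, so the graph is acyclic.

No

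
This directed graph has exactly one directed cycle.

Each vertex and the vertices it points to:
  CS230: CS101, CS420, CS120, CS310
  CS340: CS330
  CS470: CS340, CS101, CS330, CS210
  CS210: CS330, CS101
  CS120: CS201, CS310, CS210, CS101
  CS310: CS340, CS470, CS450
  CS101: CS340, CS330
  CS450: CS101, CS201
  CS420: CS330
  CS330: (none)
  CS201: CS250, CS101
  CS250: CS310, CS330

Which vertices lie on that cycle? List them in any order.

CS201, CS250, CS310, CS450

DFS with gray/black marking from CS310:
CS310 gray
  CS340 gray
    CS330 gray
    CS330 black
  CS340 black
  CS470 gray
    CS470→CS340: CS340 black — skip
    CS101 gray
      CS101→CS340: CS340 black — skip
      CS101→CS330: CS330 black — skip
    CS101 black
    CS470→CS330: CS330 black — skip
    CS210 gray
      CS210→CS330: CS330 black — skip
      CS210→CS101: CS101 black — skip
    CS210 black
  CS470 black
  CS450 gray
    CS450→CS101: CS101 black — skip
    CS201 gray
      CS250 gray
        CS250→CS310: CS310 is gray → back edge
Back edge closes the cycle CS310 → CS450 → CS201 → CS250 → CS310; its vertices are {CS201, CS250, CS310, CS450}.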